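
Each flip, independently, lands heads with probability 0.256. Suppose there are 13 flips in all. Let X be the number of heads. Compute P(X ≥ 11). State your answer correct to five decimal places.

0.00001

X ~ Binomial(13, 0.256); P(X ≥ 11) = Σ C(13,k) p^k (1−p)^(13−k) over k:
  k=11: C(13,11)·0.256^11·0.744^2 = 0.0000134
  k=12: C(13,12)·0.256^12·0.744^1 = 0.0000008
  k=13: C(13,13)·0.256^13·0.744^0 = 0.0000000
Total = 0.0000141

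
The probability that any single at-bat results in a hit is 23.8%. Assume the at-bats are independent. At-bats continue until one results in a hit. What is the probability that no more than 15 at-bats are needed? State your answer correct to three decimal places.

Y = number of at-bats to the first success; geometric, p = 0.238.
P(Y ≤ 15) = 1 − (1−p)^15 = 1 − 0.01696 = 0.98304

0.983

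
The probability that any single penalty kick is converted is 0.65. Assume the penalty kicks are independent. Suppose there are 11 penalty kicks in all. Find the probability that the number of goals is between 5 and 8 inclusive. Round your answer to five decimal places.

0.74973

X ~ Binomial(11, 0.65); P(5 ≤ X ≤ 8) = Σ C(11,k) p^k (1−p)^(11−k) over k:
  k=5: C(11,5)·0.65^5·0.35^6 = 0.0985410
  k=6: C(11,6)·0.65^6·0.35^5 = 0.1830047
  k=7: C(11,7)·0.65^7·0.35^4 = 0.2427614
  k=8: C(11,8)·0.65^8·0.35^3 = 0.2254213
Total = 0.7497284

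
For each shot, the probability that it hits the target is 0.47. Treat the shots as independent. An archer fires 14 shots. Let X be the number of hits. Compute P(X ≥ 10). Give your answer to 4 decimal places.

0.0583

X ~ Binomial(14, 0.47); P(X ≥ 10) = Σ C(14,k) p^k (1−p)^(14−k) over k:
  k=10: C(14,10)·0.47^10·0.53^4 = 0.041545
  k=11: C(14,11)·0.47^11·0.53^3 = 0.013397
  k=12: C(14,12)·0.47^12·0.53^2 = 0.002970
  k=13: C(14,13)·0.47^13·0.53^1 = 0.000405
  k=14: C(14,14)·0.47^14·0.53^0 = 0.000026
Total = 0.058343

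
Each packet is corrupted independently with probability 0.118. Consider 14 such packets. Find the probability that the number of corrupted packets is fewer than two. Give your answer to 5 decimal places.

0.49533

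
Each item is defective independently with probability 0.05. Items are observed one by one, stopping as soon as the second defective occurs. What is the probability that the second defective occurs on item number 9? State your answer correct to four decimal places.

0.0140

Y = trial on which the second success occurs; negative binomial, r=2, p=0.05.
P(Y=9) = C(8,1) · p^2 · (1−p)^7
= 8 · 0.0025 · 0.69834 = 0.013967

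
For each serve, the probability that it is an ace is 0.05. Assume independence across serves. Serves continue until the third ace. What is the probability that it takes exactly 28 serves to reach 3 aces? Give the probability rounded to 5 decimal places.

Y = trial on which the third success occurs; negative binomial, r=3, p=0.05.
P(Y=28) = C(27,2) · p^3 · (1−p)^25
= 351 · 0.000125 · 0.27739 = 0.0121705

0.01217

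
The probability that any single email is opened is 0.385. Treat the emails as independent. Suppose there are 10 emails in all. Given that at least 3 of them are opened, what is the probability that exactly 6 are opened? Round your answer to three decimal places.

0.121

X ~ Binomial(10, 0.385). Want P(X=6 | X≥3) = P(X=6) / P(X≥3).
P(X=6) = C(10,6)·0.385^6·0.615^4 = 0.09783
P(X≥3) = 1 − 0.00774 − 0.04845 − 0.13650 = 0.80730
Ratio = 0.09783 / 0.80730 = 0.12118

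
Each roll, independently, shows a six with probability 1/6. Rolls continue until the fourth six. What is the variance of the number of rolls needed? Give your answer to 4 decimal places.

Y = total rolls until the fourth success; negative binomial with r=4, p=0.166667.
Var(Y) = r(1−p)/p² = 4·0.833333 / 0.166667² = 120.000000

120.0000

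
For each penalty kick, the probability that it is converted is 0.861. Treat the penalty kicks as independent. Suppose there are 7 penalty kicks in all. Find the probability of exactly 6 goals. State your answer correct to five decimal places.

X ~ Binomial(n=7, p=0.861).
P(X=6) = C(7,6) · p^6 · (1−p)^1
= 7 · 0.4074 · 0.139 = 0.3963983

0.39640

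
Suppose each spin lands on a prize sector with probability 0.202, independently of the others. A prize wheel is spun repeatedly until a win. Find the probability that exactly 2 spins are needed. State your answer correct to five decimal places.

Geometric (trials to first success), p = 0.202.
P(Y = 2) = (1−p)^1 · p = 0.798 · 0.202 = 0.1611960

0.16120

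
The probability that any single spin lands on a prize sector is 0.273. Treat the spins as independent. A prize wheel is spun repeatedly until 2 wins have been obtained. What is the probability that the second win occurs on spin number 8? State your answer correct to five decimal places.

Y = trial on which the second success occurs; negative binomial, r=2, p=0.273.
P(Y=8) = C(7,1) · p^2 · (1−p)^6
= 7 · 0.074529 · 0.14764 = 0.0770247

0.07702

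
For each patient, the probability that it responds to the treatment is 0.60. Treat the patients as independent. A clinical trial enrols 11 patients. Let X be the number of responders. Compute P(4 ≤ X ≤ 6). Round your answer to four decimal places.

X ~ Binomial(11, 0.60); P(4 ≤ X ≤ 6) = Σ C(11,k) p^k (1−p)^(11−k) over k:
  k=4: C(11,4)·0.60^4·0.40^7 = 0.070071
  k=5: C(11,5)·0.60^5·0.40^6 = 0.147149
  k=6: C(11,6)·0.60^6·0.40^5 = 0.220724
Total = 0.437944

0.4379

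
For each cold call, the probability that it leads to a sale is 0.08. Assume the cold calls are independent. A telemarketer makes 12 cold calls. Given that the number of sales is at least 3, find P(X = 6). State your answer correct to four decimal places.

X ~ Binomial(12, 0.08). Want P(X=6 | X≥3) = P(X=6) / P(X≥3).
P(X=6) = C(12,6)·0.08^6·0.92^6 = 0.000147
P(X≥3) = 1 − 0.367666 − 0.383652 − 0.183486 = 0.065196
Ratio = 0.000147 / 0.065196 = 0.002253

0.0023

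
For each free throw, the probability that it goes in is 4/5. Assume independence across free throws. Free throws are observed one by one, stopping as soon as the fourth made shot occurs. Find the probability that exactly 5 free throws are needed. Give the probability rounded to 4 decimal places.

0.3277

Y = trial on which the fourth success occurs; negative binomial, r=4, p=0.80.
P(Y=5) = C(4,3) · p^4 · (1−p)^1
= 4 · 0.4096 · 0.2 = 0.327680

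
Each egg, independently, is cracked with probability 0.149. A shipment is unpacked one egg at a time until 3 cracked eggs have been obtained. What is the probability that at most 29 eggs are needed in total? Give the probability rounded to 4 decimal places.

0.8279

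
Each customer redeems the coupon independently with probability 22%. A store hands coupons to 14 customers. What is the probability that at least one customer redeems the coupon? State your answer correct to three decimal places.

0.969

P(at least one) = 1 − P(none) = 1 − (1 − 0.22)^14
= 1 − 0.03085 = 0.96915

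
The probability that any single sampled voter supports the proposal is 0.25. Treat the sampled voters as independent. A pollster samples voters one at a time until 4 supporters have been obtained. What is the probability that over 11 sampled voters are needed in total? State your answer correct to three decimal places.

0.713

Needing more than 11 sampled voters ⇔ fewer than 4 successes in the first 11. With X ~ Binomial(11, 0.25), P(Y > 11) = P(X ≤ 3).
  k=0: C(11,0)·0.25^0·0.75^11 = 0.04224
  k=1: C(11,1)·0.25^1·0.75^10 = 0.15486
  k=2: C(11,2)·0.25^2·0.75^9 = 0.25810
  k=3: C(11,3)·0.25^3·0.75^8 = 0.25810
P(X ≤ 3) = 0.71330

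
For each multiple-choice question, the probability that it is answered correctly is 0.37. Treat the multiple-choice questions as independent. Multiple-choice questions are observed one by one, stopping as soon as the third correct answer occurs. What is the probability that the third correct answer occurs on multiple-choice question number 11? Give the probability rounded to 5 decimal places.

0.05656

Y = trial on which the third success occurs; negative binomial, r=3, p=0.37.
P(Y=11) = C(10,2) · p^3 · (1−p)^8
= 45 · 0.050653 · 0.024816 = 0.0565643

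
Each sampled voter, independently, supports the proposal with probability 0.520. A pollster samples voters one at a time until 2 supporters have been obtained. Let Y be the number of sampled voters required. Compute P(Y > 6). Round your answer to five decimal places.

Needing more than 6 sampled voters ⇔ fewer than 2 successes in the first 6. With X ~ Binomial(6, 0.52), P(Y > 6) = P(X ≤ 1).
  k=0: C(6,0)·0.52^0·0.48^6 = 0.0122306
  k=1: C(6,1)·0.52^1·0.48^5 = 0.0794988
P(X ≤ 1) = 0.0917294

0.09173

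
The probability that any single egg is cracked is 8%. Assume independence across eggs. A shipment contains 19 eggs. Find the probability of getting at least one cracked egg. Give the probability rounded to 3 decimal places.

0.795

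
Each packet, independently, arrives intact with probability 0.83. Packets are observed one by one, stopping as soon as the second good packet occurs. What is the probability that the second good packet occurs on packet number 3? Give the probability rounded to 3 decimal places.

0.234

Y = trial on which the second success occurs; negative binomial, r=2, p=0.83.
P(Y=3) = C(2,1) · p^2 · (1−p)^1
= 2 · 0.6889 · 0.17 = 0.23423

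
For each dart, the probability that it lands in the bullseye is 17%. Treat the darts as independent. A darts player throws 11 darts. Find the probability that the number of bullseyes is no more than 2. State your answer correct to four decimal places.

0.7161

X ~ Binomial(11, 0.17); P(X ≤ 2) = Σ C(11,k) p^k (1−p)^(11−k) over k:
  k=0: C(11,0)·0.17^0·0.83^11 = 0.128783
  k=1: C(11,1)·0.17^1·0.83^10 = 0.290150
  k=2: C(11,2)·0.17^2·0.83^9 = 0.297142
Total = 0.716075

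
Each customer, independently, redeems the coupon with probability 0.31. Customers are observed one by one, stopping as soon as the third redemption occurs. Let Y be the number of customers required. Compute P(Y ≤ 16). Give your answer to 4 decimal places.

0.9144

Finishing within 16 customers ⇔ at least 3 successes in the first 16. With X ~ Binomial(16, 0.31), P(Y ≤ 16) = 1 − P(X ≤ 2).
  k=0: C(16,0)·0.31^0·0.69^16 = 0.002640
  k=1: C(16,1)·0.31^1·0.69^15 = 0.018977
  k=2: C(16,2)·0.31^2·0.69^14 = 0.063943
1 − 0.085559 = 0.914441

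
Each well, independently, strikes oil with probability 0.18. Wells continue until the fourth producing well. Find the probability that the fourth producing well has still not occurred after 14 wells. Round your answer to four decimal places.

Needing more than 14 wells ⇔ fewer than 4 successes in the first 14. With X ~ Binomial(14, 0.18), P(Y > 14) = P(X ≤ 3).
  k=0: C(14,0)·0.18^0·0.82^14 = 0.062143
  k=1: C(14,1)·0.18^1·0.82^13 = 0.190977
  k=2: C(14,2)·0.18^2·0.82^12 = 0.272491
  k=3: C(14,3)·0.18^3·0.82^11 = 0.239261
P(X ≤ 3) = 0.764872

0.7649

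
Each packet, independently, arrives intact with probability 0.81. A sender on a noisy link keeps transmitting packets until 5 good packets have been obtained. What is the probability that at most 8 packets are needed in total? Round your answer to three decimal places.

0.952

Finishing within 8 packets ⇔ at least 5 successes in the first 8. With X ~ Binomial(8, 0.81), P(Y ≤ 8) = 1 − P(X ≤ 4).
  k=0: C(8,0)·0.81^0·0.19^8 = 0.00000
  k=1: C(8,1)·0.81^1·0.19^7 = 0.00006
  k=2: C(8,2)·0.81^2·0.19^6 = 0.00086
  k=3: C(8,3)·0.81^3·0.19^5 = 0.00737
  k=4: C(8,4)·0.81^4·0.19^4 = 0.03927
1 − 0.04756 = 0.95244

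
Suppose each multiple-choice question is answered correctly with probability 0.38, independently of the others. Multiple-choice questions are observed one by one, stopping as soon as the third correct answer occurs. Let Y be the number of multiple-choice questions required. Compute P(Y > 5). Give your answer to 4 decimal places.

0.7165

Needing more than 5 multiple-choice questions ⇔ fewer than 3 successes in the first 5. With X ~ Binomial(5, 0.38), P(Y > 5) = P(X ≤ 2).
  k=0: C(5,0)·0.38^0·0.62^5 = 0.091613
  k=1: C(5,1)·0.38^1·0.62^4 = 0.280750
  k=2: C(5,2)·0.38^2·0.62^3 = 0.344146
P(X ≤ 2) = 0.716509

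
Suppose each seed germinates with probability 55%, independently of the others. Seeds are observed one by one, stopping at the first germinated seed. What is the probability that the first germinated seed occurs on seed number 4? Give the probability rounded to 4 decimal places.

0.0501

Geometric (trials to first success), p = 0.55.
P(Y = 4) = (1−p)^3 · p = 0.091125 · 0.55 = 0.050119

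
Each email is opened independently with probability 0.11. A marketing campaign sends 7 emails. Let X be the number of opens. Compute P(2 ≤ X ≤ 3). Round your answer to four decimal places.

0.1711

X ~ Binomial(7, 0.11); P(2 ≤ X ≤ 3) = Σ C(7,k) p^k (1−p)^(7−k) over k:
  k=2: C(7,2)·0.11^2·0.89^5 = 0.141891
  k=3: C(7,3)·0.11^3·0.89^4 = 0.029228
Total = 0.171119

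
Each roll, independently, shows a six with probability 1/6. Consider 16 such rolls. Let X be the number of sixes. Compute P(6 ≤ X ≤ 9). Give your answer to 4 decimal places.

0.0377

X ~ Binomial(16, 0.166667); P(6 ≤ X ≤ 9) = Σ C(16,k) p^k (1−p)^(16−k) over k:
  k=6: C(16,6)·0.166667^6·0.833333^10 = 0.027721
  k=7: C(16,7)·0.166667^7·0.833333^9 = 0.007920
  k=8: C(16,8)·0.166667^8·0.833333^8 = 0.001782
  k=9: C(16,9)·0.166667^9·0.833333^7 = 0.000317
Total = 0.037740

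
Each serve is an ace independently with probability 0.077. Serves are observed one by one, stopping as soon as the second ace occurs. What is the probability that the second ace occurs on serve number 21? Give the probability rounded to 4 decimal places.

0.0259

Y = trial on which the second success occurs; negative binomial, r=2, p=0.077.
P(Y=21) = C(20,1) · p^2 · (1−p)^19
= 20 · 0.005929 · 0.21819 = 0.025873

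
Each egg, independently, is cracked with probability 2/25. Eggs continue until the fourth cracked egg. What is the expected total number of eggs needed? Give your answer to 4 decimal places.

50.0000

Y = total eggs until the fourth success; negative binomial with r=4, p=0.08.
E[Y] = r / p = 4 / 0.08 = 50.000000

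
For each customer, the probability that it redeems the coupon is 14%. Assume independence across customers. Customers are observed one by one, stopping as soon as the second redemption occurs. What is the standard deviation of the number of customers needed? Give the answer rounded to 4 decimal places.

9.3678

Y = total customers until the second success; negative binomial with r=2, p=0.14.
SD(Y) = √[r(1−p)/p²] = √(87.755102) = 9.367769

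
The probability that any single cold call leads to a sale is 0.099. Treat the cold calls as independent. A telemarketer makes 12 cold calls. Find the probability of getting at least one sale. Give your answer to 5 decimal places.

P(at least one) = 1 − P(none) = 1 − (1 − 0.099)^12
= 1 − 0.2862184 = 0.7137816

0.71378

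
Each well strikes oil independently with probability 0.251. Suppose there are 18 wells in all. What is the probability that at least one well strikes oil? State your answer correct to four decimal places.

0.9945

P(at least one) = 1 − P(none) = 1 − (1 − 0.251)^18
= 1 − 0.005504 = 0.994496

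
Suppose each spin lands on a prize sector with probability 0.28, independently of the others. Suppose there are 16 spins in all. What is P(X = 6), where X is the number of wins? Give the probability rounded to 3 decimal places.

0.144

X ~ Binomial(n=16, p=0.28).
P(X=6) = C(16,6) · p^6 · (1−p)^10
= 8008 · 0.00048189 · 0.037439 = 0.14448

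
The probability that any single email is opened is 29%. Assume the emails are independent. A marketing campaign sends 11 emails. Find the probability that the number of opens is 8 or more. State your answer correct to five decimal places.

X ~ Binomial(11, 0.29); P(X ≥ 8) = Σ C(11,k) p^k (1−p)^(11−k) over k:
  k=8: C(11,8)·0.29^8·0.71^3 = 0.0029542
  k=9: C(11,9)·0.29^9·0.71^2 = 0.0004022
  k=10: C(11,10)·0.29^10·0.71^1 = 0.0000329
  k=11: C(11,11)·0.29^11·0.71^0 = 0.0000012
Total = 0.0033905

0.00339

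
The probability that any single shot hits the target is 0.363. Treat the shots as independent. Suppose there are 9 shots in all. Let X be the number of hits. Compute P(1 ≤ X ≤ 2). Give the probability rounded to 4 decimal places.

0.2904

X ~ Binomial(9, 0.363); P(1 ≤ X ≤ 2) = Σ C(9,k) p^k (1−p)^(9−k) over k:
  k=1: C(9,1)·0.363^1·0.637^8 = 0.088566
  k=2: C(9,2)·0.363^2·0.637^7 = 0.201879
Total = 0.290445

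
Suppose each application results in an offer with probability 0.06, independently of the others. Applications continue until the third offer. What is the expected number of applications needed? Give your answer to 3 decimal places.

Y = total applications until the third success; negative binomial with r=3, p=0.06.
E[Y] = r / p = 3 / 0.06 = 50.00000

50.000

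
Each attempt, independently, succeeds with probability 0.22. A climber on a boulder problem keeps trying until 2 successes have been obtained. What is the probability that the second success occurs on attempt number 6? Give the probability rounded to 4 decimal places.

0.0896

Y = trial on which the second success occurs; negative binomial, r=2, p=0.22.
P(Y=6) = C(5,1) · p^2 · (1−p)^4
= 5 · 0.0484 · 0.37015 = 0.089576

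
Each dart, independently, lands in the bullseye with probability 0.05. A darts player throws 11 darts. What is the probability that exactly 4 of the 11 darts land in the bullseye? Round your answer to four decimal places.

X ~ Binomial(n=11, p=0.05).
P(X=4) = C(11,4) · p^4 · (1−p)^7
= 330 · 6.25e-06 · 0.69834 = 0.001440

0.0014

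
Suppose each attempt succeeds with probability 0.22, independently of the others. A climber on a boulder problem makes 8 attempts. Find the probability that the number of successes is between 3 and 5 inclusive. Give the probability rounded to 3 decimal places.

X ~ Binomial(8, 0.22); P(3 ≤ X ≤ 5) = Σ C(8,k) p^k (1−p)^(8−k) over k:
  k=3: C(8,3)·0.22^3·0.78^5 = 0.17216
  k=4: C(8,4)·0.22^4·0.78^4 = 0.06070
  k=5: C(8,5)·0.22^5·0.78^3 = 0.01370
Total = 0.24655

0.247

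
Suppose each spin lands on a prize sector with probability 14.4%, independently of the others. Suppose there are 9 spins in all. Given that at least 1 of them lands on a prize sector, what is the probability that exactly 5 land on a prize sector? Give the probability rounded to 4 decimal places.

X ~ Binomial(9, 0.144). Want P(X=5 | X≥1) = P(X=5) / P(X≥1).
P(X=5) = C(9,5)·0.144^5·0.856^4 = 0.004189
P(X≥1) = 1 − 0.246754 = 0.753246
Ratio = 0.004189 / 0.753246 = 0.005561

0.0056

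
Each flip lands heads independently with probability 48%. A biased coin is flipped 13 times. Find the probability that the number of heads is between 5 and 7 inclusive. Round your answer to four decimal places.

0.5903

X ~ Binomial(13, 0.48); P(5 ≤ X ≤ 7) = Σ C(13,k) p^k (1−p)^(13−k) over k:
  k=5: C(13,5)·0.48^5·0.52^8 = 0.175312
  k=6: C(13,6)·0.48^6·0.52^7 = 0.215769
  k=7: C(13,7)·0.48^7·0.52^6 = 0.199171
Total = 0.590251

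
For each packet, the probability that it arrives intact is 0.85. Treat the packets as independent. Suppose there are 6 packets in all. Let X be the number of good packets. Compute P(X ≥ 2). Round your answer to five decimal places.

X ~ Binomial(6, 0.85); P(X ≥ 2) = Σ C(6,k) p^k (1−p)^(6−k) over k:
  k=2: C(6,2)·0.85^2·0.15^4 = 0.0054865
  k=3: C(6,3)·0.85^3·0.15^3 = 0.0414534
  k=4: C(6,4)·0.85^4·0.15^2 = 0.1761771
  k=5: C(6,5)·0.85^5·0.15^1 = 0.3993348
  k=6: C(6,6)·0.85^6·0.15^0 = 0.3771495
Total = 0.9996013

0.99960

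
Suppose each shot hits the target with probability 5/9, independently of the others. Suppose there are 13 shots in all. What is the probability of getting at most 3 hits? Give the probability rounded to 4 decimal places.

0.0184

X ~ Binomial(13, 0.555556); P(X ≤ 3) = Σ C(13,k) p^k (1−p)^(13−k) over k:
  k=0: C(13,0)·0.555556^0·0.444444^13 = 0.000026
  k=1: C(13,1)·0.555556^1·0.444444^12 = 0.000429
  k=2: C(13,2)·0.555556^2·0.444444^11 = 0.003218
  k=3: C(13,3)·0.555556^3·0.444444^10 = 0.014748
Total = 0.018421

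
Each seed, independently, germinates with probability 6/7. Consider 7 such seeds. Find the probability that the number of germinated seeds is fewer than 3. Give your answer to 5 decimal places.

0.00097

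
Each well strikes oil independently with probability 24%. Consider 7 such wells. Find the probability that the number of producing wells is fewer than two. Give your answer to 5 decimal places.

0.47019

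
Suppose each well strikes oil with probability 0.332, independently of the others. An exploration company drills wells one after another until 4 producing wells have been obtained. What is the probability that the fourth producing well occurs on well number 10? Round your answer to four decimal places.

Y = trial on which the fourth success occurs; negative binomial, r=4, p=0.332.
P(Y=10) = C(9,3) · p^4 · (1−p)^6
= 84 · 0.012149 · 0.08885 = 0.090676

0.0907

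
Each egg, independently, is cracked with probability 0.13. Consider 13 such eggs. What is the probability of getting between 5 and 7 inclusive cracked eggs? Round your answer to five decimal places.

X ~ Binomial(13, 0.13); P(5 ≤ X ≤ 7) = Σ C(13,k) p^k (1−p)^(13−k) over k:
  k=5: C(13,5)·0.13^5·0.87^8 = 0.0156837
  k=6: C(13,6)·0.13^6·0.87^7 = 0.0031247
  k=7: C(13,7)·0.13^7·0.87^6 = 0.0004669
Total = 0.0192754

0.01928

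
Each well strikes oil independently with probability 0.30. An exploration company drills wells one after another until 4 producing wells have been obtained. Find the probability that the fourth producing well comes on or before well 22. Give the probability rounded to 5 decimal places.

Finishing within 22 wells ⇔ at least 4 successes in the first 22. With X ~ Binomial(22, 0.30), P(Y ≤ 22) = 1 − P(X ≤ 3).
  k=0: C(22,0)·0.30^0·0.70^22 = 0.0003910
  k=1: C(22,1)·0.30^1·0.70^21 = 0.0036864
  k=2: C(22,2)·0.30^2·0.70^20 = 0.0165888
  k=3: C(22,3)·0.30^3·0.70^19 = 0.0473966
1 − 0.0680628 = 0.9319372

0.93194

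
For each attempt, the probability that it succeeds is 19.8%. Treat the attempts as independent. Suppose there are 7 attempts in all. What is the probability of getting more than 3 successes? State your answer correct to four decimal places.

0.0322

X ~ Binomial(7, 0.198); P(X ≥ 4) = Σ C(7,k) p^k (1−p)^(7−k) over k:
  k=4: C(7,4)·0.198^4·0.802^3 = 0.027749
  k=5: C(7,5)·0.198^5·0.802^2 = 0.004110
  k=6: C(7,6)·0.198^6·0.802^1 = 0.000338
  k=7: C(7,7)·0.198^7·0.802^0 = 0.000012
Total = 0.032210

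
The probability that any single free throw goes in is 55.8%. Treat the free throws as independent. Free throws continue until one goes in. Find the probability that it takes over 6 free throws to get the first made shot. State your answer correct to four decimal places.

0.0075

Y = number of free throws to the first success; geometric, p = 0.558.
P(Y > 6) = P(first 6 all fail) = (1−p)^6 = 0.007456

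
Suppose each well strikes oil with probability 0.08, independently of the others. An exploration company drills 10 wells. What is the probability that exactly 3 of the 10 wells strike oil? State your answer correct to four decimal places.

X ~ Binomial(n=10, p=0.08).
P(X=3) = C(10,3) · p^3 · (1−p)^7
= 120 · 0.000512 · 0.55785 = 0.034274

0.0343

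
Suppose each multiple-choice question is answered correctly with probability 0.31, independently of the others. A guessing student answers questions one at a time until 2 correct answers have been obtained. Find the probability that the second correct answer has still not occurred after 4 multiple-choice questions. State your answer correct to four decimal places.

0.6340

Needing more than 4 multiple-choice questions ⇔ fewer than 2 successes in the first 4. With X ~ Binomial(4, 0.31), P(Y > 4) = P(X ≤ 1).
  k=0: C(4,0)·0.31^0·0.69^4 = 0.226671
  k=1: C(4,1)·0.31^1·0.69^3 = 0.407351
P(X ≤ 1) = 0.634022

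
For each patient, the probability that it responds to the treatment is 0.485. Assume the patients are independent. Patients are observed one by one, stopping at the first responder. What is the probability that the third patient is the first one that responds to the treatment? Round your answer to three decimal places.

0.129

Geometric (trials to first success), p = 0.485.
P(Y = 3) = (1−p)^2 · p = 0.26522 · 0.485 = 0.12863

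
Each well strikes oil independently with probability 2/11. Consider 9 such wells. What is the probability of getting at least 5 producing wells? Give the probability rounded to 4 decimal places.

X ~ Binomial(9, 0.181818); P(X ≥ 5) = Σ C(9,k) p^k (1−p)^(9−k) over k:
  k=5: C(9,5)·0.181818^5·0.818182^4 = 0.011219
  k=6: C(9,6)·0.181818^6·0.818182^3 = 0.001662
  k=7: C(9,7)·0.181818^7·0.818182^2 = 0.000158
  k=8: C(9,8)·0.181818^8·0.818182^1 = 0.000009
  k=9: C(9,9)·0.181818^9·0.818182^0 = 0.000000
Total = 0.013048

0.0130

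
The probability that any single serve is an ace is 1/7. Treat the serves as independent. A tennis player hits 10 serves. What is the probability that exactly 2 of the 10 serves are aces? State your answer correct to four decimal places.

0.2676

X ~ Binomial(n=10, p=0.142857).
P(X=2) = C(10,2) · p^2 · (1−p)^8
= 45 · 0.020408 · 0.29136 = 0.267573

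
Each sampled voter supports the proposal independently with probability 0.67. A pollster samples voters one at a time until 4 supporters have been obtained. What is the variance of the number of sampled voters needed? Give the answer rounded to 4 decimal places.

Y = total sampled voters until the fourth success; negative binomial with r=4, p=0.67.
Var(Y) = r(1−p)/p² = 4·0.33 / 0.67² = 2.940521

2.9405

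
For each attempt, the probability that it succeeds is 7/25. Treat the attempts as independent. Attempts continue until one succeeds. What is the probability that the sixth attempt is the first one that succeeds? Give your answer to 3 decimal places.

Geometric (trials to first success), p = 0.28.
P(Y = 6) = (1−p)^5 · p = 0.19349 · 0.28 = 0.05418

0.054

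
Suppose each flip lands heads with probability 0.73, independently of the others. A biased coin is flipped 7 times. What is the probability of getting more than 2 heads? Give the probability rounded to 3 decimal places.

0.982

X ~ Binomial(7, 0.73); P(X ≥ 3) = Σ C(7,k) p^k (1−p)^(7−k) over k:
  k=3: C(7,3)·0.73^3·0.27^4 = 0.07236
  k=4: C(7,4)·0.73^4·0.27^3 = 0.19564
  k=5: C(7,5)·0.73^5·0.27^2 = 0.31737
  k=6: C(7,6)·0.73^6·0.27^1 = 0.28602
  k=7: C(7,7)·0.73^7·0.27^0 = 0.11047
Total = 0.98186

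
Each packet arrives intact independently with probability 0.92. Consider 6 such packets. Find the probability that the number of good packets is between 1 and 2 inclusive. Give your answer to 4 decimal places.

0.0005

X ~ Binomial(6, 0.92); P(1 ≤ X ≤ 2) = Σ C(6,k) p^k (1−p)^(6−k) over k:
  k=1: C(6,1)·0.92^1·0.08^5 = 0.000018
  k=2: C(6,2)·0.92^2·0.08^4 = 0.000520
Total = 0.000538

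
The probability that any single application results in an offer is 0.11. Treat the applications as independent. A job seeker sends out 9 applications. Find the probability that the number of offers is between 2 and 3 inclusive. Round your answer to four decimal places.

X ~ Binomial(9, 0.11); P(2 ≤ X ≤ 3) = Σ C(9,k) p^k (1−p)^(9−k) over k:
  k=2: C(9,2)·0.11^2·0.89^7 = 0.192672
  k=3: C(9,3)·0.11^3·0.89^6 = 0.055564
Total = 0.248236

0.2482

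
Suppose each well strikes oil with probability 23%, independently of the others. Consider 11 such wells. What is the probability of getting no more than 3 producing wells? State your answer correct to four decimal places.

0.7667

X ~ Binomial(11, 0.23); P(X ≤ 3) = Σ C(11,k) p^k (1−p)^(11−k) over k:
  k=0: C(11,0)·0.23^0·0.77^11 = 0.056415
  k=1: C(11,1)·0.23^1·0.77^10 = 0.185365
  k=2: C(11,2)·0.23^2·0.77^9 = 0.276844
  k=3: C(11,3)·0.23^3·0.77^8 = 0.248081
Total = 0.766705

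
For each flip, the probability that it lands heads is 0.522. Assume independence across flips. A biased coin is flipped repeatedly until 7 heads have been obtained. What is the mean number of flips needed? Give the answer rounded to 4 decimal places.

13.4100

Y = total flips until the seventh success; negative binomial with r=7, p=0.522.
E[Y] = r / p = 7 / 0.522 = 13.409962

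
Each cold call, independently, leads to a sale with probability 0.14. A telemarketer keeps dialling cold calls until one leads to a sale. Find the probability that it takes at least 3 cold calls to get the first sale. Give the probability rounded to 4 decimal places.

Y = number of cold calls to the first success; geometric, p = 0.14.
P(Y > 2) = P(first 2 all fail) = (1−p)^2 = 0.739600

0.7396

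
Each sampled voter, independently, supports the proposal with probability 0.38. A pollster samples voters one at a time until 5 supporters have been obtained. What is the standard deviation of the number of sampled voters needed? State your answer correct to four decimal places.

4.6334

Y = total sampled voters until the fifth success; negative binomial with r=5, p=0.38.
SD(Y) = √[r(1−p)/p²] = √(21.468144) = 4.633373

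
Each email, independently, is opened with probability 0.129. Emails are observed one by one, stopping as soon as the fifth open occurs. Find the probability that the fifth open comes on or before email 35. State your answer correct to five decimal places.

Finishing within 35 emails ⇔ at least 5 successes in the first 35. With X ~ Binomial(35, 0.129), P(Y ≤ 35) = 1 − P(X ≤ 4).
  k=0: C(35,0)·0.129^0·0.871^35 = 0.0079549
  k=1: C(35,1)·0.129^1·0.871^34 = 0.0412359
  k=2: C(35,2)·0.129^2·0.871^33 = 0.1038235
  k=3: C(35,3)·0.129^3·0.871^32 = 0.1691452
  k=4: C(35,4)·0.129^4·0.871^31 = 0.2004109
1 − 0.5225703 = 0.4774297

0.47743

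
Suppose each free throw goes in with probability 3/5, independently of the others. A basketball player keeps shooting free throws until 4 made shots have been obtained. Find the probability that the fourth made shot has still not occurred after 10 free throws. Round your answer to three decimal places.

0.055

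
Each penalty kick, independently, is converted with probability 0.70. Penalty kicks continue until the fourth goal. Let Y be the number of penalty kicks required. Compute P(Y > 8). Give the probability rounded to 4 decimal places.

Needing more than 8 penalty kicks ⇔ fewer than 4 successes in the first 8. With X ~ Binomial(8, 0.70), P(Y > 8) = P(X ≤ 3).
  k=0: C(8,0)·0.70^0·0.30^8 = 0.000066
  k=1: C(8,1)·0.70^1·0.30^7 = 0.001225
  k=2: C(8,2)·0.70^2·0.30^6 = 0.010002
  k=3: C(8,3)·0.70^3·0.30^5 = 0.046675
P(X ≤ 3) = 0.057968

0.0580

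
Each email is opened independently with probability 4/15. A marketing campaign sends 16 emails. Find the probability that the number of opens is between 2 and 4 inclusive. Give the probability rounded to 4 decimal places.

X ~ Binomial(16, 0.266667); P(2 ≤ X ≤ 4) = Σ C(16,k) p^k (1−p)^(16−k) over k:
  k=2: C(16,2)·0.266667^2·0.733333^14 = 0.111004
  k=3: C(16,3)·0.266667^3·0.733333^13 = 0.188370
  k=4: C(16,4)·0.266667^4·0.733333^12 = 0.222620
Total = 0.521994

0.5220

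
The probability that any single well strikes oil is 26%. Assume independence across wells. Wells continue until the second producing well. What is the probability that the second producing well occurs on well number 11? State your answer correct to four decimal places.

Y = trial on which the second success occurs; negative binomial, r=2, p=0.26.
P(Y=11) = C(10,1) · p^2 · (1−p)^9
= 10 · 0.0676 · 0.06654 = 0.044981

0.0450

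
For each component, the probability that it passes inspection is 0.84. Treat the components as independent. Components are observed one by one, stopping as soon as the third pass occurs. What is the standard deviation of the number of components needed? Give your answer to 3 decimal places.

Y = total components until the third success; negative binomial with r=3, p=0.84.
SD(Y) = √[r(1−p)/p²] = √(0.68027) = 0.82479

0.825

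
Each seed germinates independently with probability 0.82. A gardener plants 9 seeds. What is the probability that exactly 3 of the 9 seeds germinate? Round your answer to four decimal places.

X ~ Binomial(n=9, p=0.82).
P(X=3) = C(9,3) · p^3 · (1−p)^6
= 84 · 0.55137 · 3.4012e-05 = 0.001575

0.0016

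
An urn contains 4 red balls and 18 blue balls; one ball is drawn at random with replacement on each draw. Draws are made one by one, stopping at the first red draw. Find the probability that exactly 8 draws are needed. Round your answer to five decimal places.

Geometric (trials to first success), p = 0.181818.
P(Y = 8) = (1−p)^7 · p = 0.24544 · 0.181818 = 0.0446258

0.04463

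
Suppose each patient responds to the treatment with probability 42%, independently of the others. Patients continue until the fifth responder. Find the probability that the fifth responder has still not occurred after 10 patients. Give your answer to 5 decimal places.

0.58223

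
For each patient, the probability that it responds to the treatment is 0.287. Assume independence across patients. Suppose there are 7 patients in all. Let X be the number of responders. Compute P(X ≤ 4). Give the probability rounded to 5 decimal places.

X ~ Binomial(7, 0.287); P(X ≤ 4) = Σ C(7,k) p^k (1−p)^(7−k) over k:
  k=0: C(7,0)·0.287^0·0.713^7 = 0.0936756
  k=1: C(7,1)·0.287^1·0.713^6 = 0.2639472
  k=2: C(7,2)·0.287^2·0.713^5 = 0.3187357
  k=3: C(7,3)·0.287^3·0.713^4 = 0.2138316
  k=4: C(7,4)·0.287^4·0.713^3 = 0.0860725
Total = 0.9762626

0.97626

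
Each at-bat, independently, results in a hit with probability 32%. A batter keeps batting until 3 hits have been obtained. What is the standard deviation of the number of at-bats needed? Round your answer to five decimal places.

4.46339

Y = total at-bats until the third success; negative binomial with r=3, p=0.32.
SD(Y) = √[r(1−p)/p²] = √(19.9218750) = 4.4633928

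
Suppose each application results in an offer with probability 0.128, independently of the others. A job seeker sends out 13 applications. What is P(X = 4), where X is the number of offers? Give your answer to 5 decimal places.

X ~ Binomial(n=13, p=0.128).
P(X=4) = C(13,4) · p^4 · (1−p)^9
= 715 · 0.00026844 · 0.29151 = 0.0559493

0.05595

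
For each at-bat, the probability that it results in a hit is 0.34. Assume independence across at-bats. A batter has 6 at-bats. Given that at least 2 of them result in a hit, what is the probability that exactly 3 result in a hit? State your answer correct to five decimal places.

0.34145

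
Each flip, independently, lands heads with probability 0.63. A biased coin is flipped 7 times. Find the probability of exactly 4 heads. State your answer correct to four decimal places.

0.2793

X ~ Binomial(n=7, p=0.63).
P(X=4) = C(7,4) · p^4 · (1−p)^3
= 35 · 0.15753 · 0.050653 = 0.279277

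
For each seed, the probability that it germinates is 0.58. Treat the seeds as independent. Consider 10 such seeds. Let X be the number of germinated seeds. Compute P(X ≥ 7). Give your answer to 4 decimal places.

X ~ Binomial(10, 0.58); P(X ≥ 7) = Σ C(10,k) p^k (1−p)^(10−k) over k:
  k=7: C(10,7)·0.58^7·0.42^3 = 0.196302
  k=8: C(10,8)·0.58^8·0.42^2 = 0.101656
  k=9: C(10,9)·0.58^9·0.42^1 = 0.031196
  k=10: C(10,10)·0.58^10·0.42^0 = 0.004308
Total = 0.333463

0.3335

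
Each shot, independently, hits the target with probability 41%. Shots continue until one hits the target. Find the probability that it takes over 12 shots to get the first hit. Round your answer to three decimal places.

0.002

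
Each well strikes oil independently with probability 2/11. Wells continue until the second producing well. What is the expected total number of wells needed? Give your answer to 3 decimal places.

11.000

Y = total wells until the second success; negative binomial with r=2, p=0.181818.
E[Y] = r / p = 2 / 0.181818 = 11.00000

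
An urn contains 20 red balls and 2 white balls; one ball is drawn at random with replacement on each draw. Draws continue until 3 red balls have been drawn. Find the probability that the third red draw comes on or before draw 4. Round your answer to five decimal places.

Finishing within 4 draws ⇔ at least 3 successes in the first 4. With X ~ Binomial(4, 0.909091), P(Y ≤ 4) = 1 − P(X ≤ 2).
  k=0: C(4,0)·0.909091^0·0.090909^4 = 0.0000683
  k=1: C(4,1)·0.909091^1·0.090909^3 = 0.0027321
  k=2: C(4,2)·0.909091^2·0.090909^2 = 0.0409808
1 − 0.0437812 = 0.9562188

0.95622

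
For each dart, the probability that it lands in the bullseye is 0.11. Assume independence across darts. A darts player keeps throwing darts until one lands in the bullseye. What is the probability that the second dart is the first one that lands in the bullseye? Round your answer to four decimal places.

0.0979

Geometric (trials to first success), p = 0.11.
P(Y = 2) = (1−p)^1 · p = 0.89 · 0.11 = 0.097900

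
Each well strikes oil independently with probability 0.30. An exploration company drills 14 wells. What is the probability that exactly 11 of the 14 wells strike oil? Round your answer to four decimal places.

X ~ Binomial(n=14, p=0.30).
P(X=11) = C(14,11) · p^11 · (1−p)^3
= 364 · 1.7715e-06 · 0.343 = 0.000221

0.0002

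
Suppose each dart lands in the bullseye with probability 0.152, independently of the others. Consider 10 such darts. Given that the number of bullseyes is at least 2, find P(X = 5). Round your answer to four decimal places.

X ~ Binomial(10, 0.152). Want P(X=5 | X≥2) = P(X=5) / P(X≥2).
P(X=5) = C(10,5)·0.152^5·0.848^5 = 0.008966
P(X≥2) = 1 − 0.192291 − 0.344672 = 0.463037
Ratio = 0.008966 / 0.463037 = 0.019363

0.0194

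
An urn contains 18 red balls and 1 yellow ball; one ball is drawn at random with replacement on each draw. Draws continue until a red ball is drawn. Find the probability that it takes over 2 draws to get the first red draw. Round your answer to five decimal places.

Y = number of draws to the first success; geometric, p = 0.947368.
P(Y > 2) = P(first 2 all fail) = (1−p)^2 = 0.0027701

0.00277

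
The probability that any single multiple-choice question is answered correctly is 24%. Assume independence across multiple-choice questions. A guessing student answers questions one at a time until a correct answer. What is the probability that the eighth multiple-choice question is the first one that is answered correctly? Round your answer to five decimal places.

0.03515

Geometric (trials to first success), p = 0.24.
P(Y = 8) = (1−p)^7 · p = 0.14645 · 0.24 = 0.0351485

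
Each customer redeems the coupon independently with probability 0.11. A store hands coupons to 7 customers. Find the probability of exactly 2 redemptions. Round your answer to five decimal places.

0.14189

X ~ Binomial(n=7, p=0.11).
P(X=2) = C(7,2) · p^2 · (1−p)^5
= 21 · 0.0121 · 0.55841 = 0.1418910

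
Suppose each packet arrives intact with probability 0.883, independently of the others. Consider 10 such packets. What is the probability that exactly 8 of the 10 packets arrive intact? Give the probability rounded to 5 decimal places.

0.22765

X ~ Binomial(n=10, p=0.883).
P(X=8) = C(10,8) · p^8 · (1−p)^2
= 45 · 0.36956 · 0.013689 = 0.2276512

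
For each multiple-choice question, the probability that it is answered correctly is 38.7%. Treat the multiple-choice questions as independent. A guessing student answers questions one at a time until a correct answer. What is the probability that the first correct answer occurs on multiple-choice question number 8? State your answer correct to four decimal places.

0.0126

Geometric (trials to first success), p = 0.387.
P(Y = 8) = (1−p)^7 · p = 0.032525 · 0.387 = 0.012587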